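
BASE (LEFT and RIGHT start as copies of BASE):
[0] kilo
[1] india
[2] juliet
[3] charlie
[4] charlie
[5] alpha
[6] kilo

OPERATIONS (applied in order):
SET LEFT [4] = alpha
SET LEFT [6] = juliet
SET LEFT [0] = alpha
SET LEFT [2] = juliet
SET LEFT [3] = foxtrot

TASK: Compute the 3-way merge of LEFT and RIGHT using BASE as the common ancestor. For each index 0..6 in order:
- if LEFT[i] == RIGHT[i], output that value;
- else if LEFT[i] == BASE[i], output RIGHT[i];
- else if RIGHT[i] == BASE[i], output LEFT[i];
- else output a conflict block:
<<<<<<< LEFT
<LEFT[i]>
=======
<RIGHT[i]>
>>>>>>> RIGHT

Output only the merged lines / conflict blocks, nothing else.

Answer: alpha
india
juliet
foxtrot
alpha
alpha
juliet

Derivation:
Final LEFT:  [alpha, india, juliet, foxtrot, alpha, alpha, juliet]
Final RIGHT: [kilo, india, juliet, charlie, charlie, alpha, kilo]
i=0: L=alpha, R=kilo=BASE -> take LEFT -> alpha
i=1: L=india R=india -> agree -> india
i=2: L=juliet R=juliet -> agree -> juliet
i=3: L=foxtrot, R=charlie=BASE -> take LEFT -> foxtrot
i=4: L=alpha, R=charlie=BASE -> take LEFT -> alpha
i=5: L=alpha R=alpha -> agree -> alpha
i=6: L=juliet, R=kilo=BASE -> take LEFT -> juliet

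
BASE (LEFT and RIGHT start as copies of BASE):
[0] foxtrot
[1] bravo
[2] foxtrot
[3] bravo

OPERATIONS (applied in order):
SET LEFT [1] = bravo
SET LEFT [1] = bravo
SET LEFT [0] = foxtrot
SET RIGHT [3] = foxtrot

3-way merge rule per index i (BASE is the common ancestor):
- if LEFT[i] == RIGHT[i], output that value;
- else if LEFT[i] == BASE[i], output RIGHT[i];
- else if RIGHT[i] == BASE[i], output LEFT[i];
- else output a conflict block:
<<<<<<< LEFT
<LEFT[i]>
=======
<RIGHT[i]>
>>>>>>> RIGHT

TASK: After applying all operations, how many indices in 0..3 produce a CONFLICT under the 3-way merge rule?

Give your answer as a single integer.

Answer: 0

Derivation:
Final LEFT:  [foxtrot, bravo, foxtrot, bravo]
Final RIGHT: [foxtrot, bravo, foxtrot, foxtrot]
i=0: L=foxtrot R=foxtrot -> agree -> foxtrot
i=1: L=bravo R=bravo -> agree -> bravo
i=2: L=foxtrot R=foxtrot -> agree -> foxtrot
i=3: L=bravo=BASE, R=foxtrot -> take RIGHT -> foxtrot
Conflict count: 0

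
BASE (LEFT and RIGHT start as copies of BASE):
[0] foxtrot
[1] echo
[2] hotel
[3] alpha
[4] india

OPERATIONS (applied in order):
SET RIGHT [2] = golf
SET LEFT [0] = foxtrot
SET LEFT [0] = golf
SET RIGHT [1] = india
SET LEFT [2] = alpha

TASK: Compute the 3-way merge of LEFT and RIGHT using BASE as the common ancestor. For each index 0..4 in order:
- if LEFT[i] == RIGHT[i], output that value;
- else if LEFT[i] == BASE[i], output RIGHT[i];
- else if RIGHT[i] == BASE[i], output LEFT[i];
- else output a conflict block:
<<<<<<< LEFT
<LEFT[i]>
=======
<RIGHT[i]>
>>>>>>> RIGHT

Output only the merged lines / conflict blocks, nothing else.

Answer: golf
india
<<<<<<< LEFT
alpha
=======
golf
>>>>>>> RIGHT
alpha
india

Derivation:
Final LEFT:  [golf, echo, alpha, alpha, india]
Final RIGHT: [foxtrot, india, golf, alpha, india]
i=0: L=golf, R=foxtrot=BASE -> take LEFT -> golf
i=1: L=echo=BASE, R=india -> take RIGHT -> india
i=2: BASE=hotel L=alpha R=golf all differ -> CONFLICT
i=3: L=alpha R=alpha -> agree -> alpha
i=4: L=india R=india -> agree -> india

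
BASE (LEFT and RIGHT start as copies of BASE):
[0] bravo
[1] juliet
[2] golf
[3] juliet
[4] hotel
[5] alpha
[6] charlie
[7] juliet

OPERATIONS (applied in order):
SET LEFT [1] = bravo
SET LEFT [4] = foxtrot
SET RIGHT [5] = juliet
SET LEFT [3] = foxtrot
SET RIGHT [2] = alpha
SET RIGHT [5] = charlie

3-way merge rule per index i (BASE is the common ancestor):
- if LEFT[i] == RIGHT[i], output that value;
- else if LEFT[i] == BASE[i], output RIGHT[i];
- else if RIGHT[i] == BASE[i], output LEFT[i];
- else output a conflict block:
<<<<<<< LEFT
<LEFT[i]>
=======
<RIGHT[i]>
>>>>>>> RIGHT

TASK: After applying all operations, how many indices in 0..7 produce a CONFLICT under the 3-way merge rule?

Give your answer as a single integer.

Final LEFT:  [bravo, bravo, golf, foxtrot, foxtrot, alpha, charlie, juliet]
Final RIGHT: [bravo, juliet, alpha, juliet, hotel, charlie, charlie, juliet]
i=0: L=bravo R=bravo -> agree -> bravo
i=1: L=bravo, R=juliet=BASE -> take LEFT -> bravo
i=2: L=golf=BASE, R=alpha -> take RIGHT -> alpha
i=3: L=foxtrot, R=juliet=BASE -> take LEFT -> foxtrot
i=4: L=foxtrot, R=hotel=BASE -> take LEFT -> foxtrot
i=5: L=alpha=BASE, R=charlie -> take RIGHT -> charlie
i=6: L=charlie R=charlie -> agree -> charlie
i=7: L=juliet R=juliet -> agree -> juliet
Conflict count: 0

Answer: 0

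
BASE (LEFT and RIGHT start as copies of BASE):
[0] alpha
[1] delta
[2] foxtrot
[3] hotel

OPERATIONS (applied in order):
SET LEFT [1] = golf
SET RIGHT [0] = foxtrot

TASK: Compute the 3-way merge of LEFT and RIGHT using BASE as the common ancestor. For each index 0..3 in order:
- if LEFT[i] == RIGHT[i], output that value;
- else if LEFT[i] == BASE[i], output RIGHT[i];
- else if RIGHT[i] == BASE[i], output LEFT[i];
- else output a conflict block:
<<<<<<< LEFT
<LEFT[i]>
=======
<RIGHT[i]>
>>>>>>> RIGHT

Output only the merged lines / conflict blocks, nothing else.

Answer: foxtrot
golf
foxtrot
hotel

Derivation:
Final LEFT:  [alpha, golf, foxtrot, hotel]
Final RIGHT: [foxtrot, delta, foxtrot, hotel]
i=0: L=alpha=BASE, R=foxtrot -> take RIGHT -> foxtrot
i=1: L=golf, R=delta=BASE -> take LEFT -> golf
i=2: L=foxtrot R=foxtrot -> agree -> foxtrot
i=3: L=hotel R=hotel -> agree -> hotel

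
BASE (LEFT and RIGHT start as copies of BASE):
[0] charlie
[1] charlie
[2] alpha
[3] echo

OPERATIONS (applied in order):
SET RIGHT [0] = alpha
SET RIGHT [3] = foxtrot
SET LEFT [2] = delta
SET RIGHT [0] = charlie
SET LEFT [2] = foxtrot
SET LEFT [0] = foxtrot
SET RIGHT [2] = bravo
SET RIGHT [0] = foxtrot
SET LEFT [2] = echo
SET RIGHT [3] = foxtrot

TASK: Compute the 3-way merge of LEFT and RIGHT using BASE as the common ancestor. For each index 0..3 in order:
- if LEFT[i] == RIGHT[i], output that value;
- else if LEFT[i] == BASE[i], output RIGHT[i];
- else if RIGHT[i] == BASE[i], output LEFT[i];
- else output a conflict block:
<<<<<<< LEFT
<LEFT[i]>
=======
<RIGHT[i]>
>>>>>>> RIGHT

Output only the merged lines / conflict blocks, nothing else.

Answer: foxtrot
charlie
<<<<<<< LEFT
echo
=======
bravo
>>>>>>> RIGHT
foxtrot

Derivation:
Final LEFT:  [foxtrot, charlie, echo, echo]
Final RIGHT: [foxtrot, charlie, bravo, foxtrot]
i=0: L=foxtrot R=foxtrot -> agree -> foxtrot
i=1: L=charlie R=charlie -> agree -> charlie
i=2: BASE=alpha L=echo R=bravo all differ -> CONFLICT
i=3: L=echo=BASE, R=foxtrot -> take RIGHT -> foxtrot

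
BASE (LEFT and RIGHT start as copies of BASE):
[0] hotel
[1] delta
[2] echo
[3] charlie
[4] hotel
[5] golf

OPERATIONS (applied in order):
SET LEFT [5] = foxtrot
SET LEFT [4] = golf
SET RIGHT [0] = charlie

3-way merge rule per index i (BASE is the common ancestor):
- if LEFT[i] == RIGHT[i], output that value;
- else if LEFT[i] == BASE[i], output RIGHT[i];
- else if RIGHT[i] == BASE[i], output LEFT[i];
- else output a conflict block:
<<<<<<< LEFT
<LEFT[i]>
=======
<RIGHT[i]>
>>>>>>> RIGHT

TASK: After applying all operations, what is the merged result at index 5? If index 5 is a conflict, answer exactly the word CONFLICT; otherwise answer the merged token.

Answer: foxtrot

Derivation:
Final LEFT:  [hotel, delta, echo, charlie, golf, foxtrot]
Final RIGHT: [charlie, delta, echo, charlie, hotel, golf]
i=0: L=hotel=BASE, R=charlie -> take RIGHT -> charlie
i=1: L=delta R=delta -> agree -> delta
i=2: L=echo R=echo -> agree -> echo
i=3: L=charlie R=charlie -> agree -> charlie
i=4: L=golf, R=hotel=BASE -> take LEFT -> golf
i=5: L=foxtrot, R=golf=BASE -> take LEFT -> foxtrot
Index 5 -> foxtrot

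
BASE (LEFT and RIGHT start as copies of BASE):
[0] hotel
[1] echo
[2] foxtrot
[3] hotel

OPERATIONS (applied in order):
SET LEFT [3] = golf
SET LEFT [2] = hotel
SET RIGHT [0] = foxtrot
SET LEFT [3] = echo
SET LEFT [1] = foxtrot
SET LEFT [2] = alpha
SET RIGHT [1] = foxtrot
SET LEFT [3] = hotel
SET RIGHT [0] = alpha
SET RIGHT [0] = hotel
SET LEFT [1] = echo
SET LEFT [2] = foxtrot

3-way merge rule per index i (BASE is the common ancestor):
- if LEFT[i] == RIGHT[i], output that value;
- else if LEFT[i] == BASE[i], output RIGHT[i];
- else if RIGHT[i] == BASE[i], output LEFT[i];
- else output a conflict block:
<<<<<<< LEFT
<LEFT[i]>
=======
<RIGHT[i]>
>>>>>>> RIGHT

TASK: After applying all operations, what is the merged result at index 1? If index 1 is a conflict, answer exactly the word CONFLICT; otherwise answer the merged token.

Final LEFT:  [hotel, echo, foxtrot, hotel]
Final RIGHT: [hotel, foxtrot, foxtrot, hotel]
i=0: L=hotel R=hotel -> agree -> hotel
i=1: L=echo=BASE, R=foxtrot -> take RIGHT -> foxtrot
i=2: L=foxtrot R=foxtrot -> agree -> foxtrot
i=3: L=hotel R=hotel -> agree -> hotel
Index 1 -> foxtrot

Answer: foxtrot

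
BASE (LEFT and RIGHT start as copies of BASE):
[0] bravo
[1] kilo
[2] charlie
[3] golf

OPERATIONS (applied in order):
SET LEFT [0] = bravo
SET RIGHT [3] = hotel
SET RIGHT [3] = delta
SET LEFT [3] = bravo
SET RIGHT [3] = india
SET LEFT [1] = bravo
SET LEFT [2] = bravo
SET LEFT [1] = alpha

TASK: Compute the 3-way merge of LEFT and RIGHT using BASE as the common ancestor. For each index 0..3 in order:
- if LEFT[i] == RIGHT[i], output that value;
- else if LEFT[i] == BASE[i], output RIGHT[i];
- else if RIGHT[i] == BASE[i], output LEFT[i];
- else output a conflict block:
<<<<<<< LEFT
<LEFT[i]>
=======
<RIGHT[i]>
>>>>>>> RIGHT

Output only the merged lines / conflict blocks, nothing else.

Answer: bravo
alpha
bravo
<<<<<<< LEFT
bravo
=======
india
>>>>>>> RIGHT

Derivation:
Final LEFT:  [bravo, alpha, bravo, bravo]
Final RIGHT: [bravo, kilo, charlie, india]
i=0: L=bravo R=bravo -> agree -> bravo
i=1: L=alpha, R=kilo=BASE -> take LEFT -> alpha
i=2: L=bravo, R=charlie=BASE -> take LEFT -> bravo
i=3: BASE=golf L=bravo R=india all differ -> CONFLICT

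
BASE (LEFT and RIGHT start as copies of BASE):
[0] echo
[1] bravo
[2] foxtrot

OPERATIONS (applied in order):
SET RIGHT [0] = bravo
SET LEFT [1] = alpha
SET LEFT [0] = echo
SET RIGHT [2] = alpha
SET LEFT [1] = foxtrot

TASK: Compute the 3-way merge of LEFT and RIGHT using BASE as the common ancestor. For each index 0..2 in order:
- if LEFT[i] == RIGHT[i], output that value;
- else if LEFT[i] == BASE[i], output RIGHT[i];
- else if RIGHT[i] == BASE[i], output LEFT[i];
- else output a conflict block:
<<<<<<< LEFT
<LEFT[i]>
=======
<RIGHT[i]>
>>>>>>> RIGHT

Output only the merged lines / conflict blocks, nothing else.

Final LEFT:  [echo, foxtrot, foxtrot]
Final RIGHT: [bravo, bravo, alpha]
i=0: L=echo=BASE, R=bravo -> take RIGHT -> bravo
i=1: L=foxtrot, R=bravo=BASE -> take LEFT -> foxtrot
i=2: L=foxtrot=BASE, R=alpha -> take RIGHT -> alpha

Answer: bravo
foxtrot
alpha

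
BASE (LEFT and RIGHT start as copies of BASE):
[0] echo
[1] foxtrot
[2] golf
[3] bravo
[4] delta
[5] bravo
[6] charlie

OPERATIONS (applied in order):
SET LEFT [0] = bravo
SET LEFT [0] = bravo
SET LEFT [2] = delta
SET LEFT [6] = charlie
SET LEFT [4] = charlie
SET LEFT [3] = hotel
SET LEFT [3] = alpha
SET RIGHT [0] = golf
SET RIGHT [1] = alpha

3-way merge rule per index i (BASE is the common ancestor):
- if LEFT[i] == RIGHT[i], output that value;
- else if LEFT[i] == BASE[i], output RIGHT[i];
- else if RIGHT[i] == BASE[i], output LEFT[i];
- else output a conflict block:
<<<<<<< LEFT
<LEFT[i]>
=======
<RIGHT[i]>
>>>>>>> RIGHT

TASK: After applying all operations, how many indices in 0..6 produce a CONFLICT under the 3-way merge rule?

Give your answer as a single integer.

Answer: 1

Derivation:
Final LEFT:  [bravo, foxtrot, delta, alpha, charlie, bravo, charlie]
Final RIGHT: [golf, alpha, golf, bravo, delta, bravo, charlie]
i=0: BASE=echo L=bravo R=golf all differ -> CONFLICT
i=1: L=foxtrot=BASE, R=alpha -> take RIGHT -> alpha
i=2: L=delta, R=golf=BASE -> take LEFT -> delta
i=3: L=alpha, R=bravo=BASE -> take LEFT -> alpha
i=4: L=charlie, R=delta=BASE -> take LEFT -> charlie
i=5: L=bravo R=bravo -> agree -> bravo
i=6: L=charlie R=charlie -> agree -> charlie
Conflict count: 1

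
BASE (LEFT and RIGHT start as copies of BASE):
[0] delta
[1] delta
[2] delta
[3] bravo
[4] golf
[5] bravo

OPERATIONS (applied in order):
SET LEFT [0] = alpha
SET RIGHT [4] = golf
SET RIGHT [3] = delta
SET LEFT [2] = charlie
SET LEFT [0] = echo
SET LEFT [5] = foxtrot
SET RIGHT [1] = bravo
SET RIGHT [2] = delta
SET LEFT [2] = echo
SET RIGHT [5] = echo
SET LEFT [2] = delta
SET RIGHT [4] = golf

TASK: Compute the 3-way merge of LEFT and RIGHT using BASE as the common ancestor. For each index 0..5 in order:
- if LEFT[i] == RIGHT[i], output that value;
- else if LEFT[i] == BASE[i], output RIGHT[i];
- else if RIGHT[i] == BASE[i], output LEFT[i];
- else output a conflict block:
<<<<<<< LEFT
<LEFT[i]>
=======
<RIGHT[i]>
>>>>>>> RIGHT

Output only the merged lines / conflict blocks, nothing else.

Final LEFT:  [echo, delta, delta, bravo, golf, foxtrot]
Final RIGHT: [delta, bravo, delta, delta, golf, echo]
i=0: L=echo, R=delta=BASE -> take LEFT -> echo
i=1: L=delta=BASE, R=bravo -> take RIGHT -> bravo
i=2: L=delta R=delta -> agree -> delta
i=3: L=bravo=BASE, R=delta -> take RIGHT -> delta
i=4: L=golf R=golf -> agree -> golf
i=5: BASE=bravo L=foxtrot R=echo all differ -> CONFLICT

Answer: echo
bravo
delta
delta
golf
<<<<<<< LEFT
foxtrot
=======
echo
>>>>>>> RIGHT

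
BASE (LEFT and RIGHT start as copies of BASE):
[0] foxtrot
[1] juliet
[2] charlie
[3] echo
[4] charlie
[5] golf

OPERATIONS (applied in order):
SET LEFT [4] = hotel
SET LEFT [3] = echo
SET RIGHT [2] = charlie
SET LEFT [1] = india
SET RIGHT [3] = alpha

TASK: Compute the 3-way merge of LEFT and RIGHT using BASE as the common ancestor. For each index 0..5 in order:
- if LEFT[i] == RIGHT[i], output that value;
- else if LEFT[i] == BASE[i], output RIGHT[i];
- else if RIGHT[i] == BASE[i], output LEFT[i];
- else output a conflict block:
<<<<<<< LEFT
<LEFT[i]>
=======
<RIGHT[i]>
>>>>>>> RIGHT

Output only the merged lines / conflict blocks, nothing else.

Final LEFT:  [foxtrot, india, charlie, echo, hotel, golf]
Final RIGHT: [foxtrot, juliet, charlie, alpha, charlie, golf]
i=0: L=foxtrot R=foxtrot -> agree -> foxtrot
i=1: L=india, R=juliet=BASE -> take LEFT -> india
i=2: L=charlie R=charlie -> agree -> charlie
i=3: L=echo=BASE, R=alpha -> take RIGHT -> alpha
i=4: L=hotel, R=charlie=BASE -> take LEFT -> hotel
i=5: L=golf R=golf -> agree -> golf

Answer: foxtrot
india
charlie
alpha
hotel
golf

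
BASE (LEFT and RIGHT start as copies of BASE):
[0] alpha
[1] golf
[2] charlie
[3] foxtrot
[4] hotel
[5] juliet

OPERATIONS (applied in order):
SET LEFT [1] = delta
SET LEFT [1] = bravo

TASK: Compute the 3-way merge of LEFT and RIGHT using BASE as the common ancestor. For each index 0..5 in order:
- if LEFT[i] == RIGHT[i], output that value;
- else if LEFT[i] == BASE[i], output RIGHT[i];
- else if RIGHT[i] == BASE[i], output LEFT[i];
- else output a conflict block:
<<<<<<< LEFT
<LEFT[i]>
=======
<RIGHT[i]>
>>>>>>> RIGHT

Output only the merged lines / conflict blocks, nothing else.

Answer: alpha
bravo
charlie
foxtrot
hotel
juliet

Derivation:
Final LEFT:  [alpha, bravo, charlie, foxtrot, hotel, juliet]
Final RIGHT: [alpha, golf, charlie, foxtrot, hotel, juliet]
i=0: L=alpha R=alpha -> agree -> alpha
i=1: L=bravo, R=golf=BASE -> take LEFT -> bravo
i=2: L=charlie R=charlie -> agree -> charlie
i=3: L=foxtrot R=foxtrot -> agree -> foxtrot
i=4: L=hotel R=hotel -> agree -> hotel
i=5: L=juliet R=juliet -> agree -> juliet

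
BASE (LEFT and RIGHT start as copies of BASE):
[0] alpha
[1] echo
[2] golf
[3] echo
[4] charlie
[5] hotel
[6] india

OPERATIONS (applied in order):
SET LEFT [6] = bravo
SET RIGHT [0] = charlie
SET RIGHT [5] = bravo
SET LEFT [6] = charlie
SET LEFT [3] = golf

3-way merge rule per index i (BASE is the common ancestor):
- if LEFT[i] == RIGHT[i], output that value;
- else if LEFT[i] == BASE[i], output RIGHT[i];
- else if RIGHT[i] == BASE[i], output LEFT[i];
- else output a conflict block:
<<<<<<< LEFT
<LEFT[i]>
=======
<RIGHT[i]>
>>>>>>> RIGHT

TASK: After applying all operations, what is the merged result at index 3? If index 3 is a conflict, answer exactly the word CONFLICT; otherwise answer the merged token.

Final LEFT:  [alpha, echo, golf, golf, charlie, hotel, charlie]
Final RIGHT: [charlie, echo, golf, echo, charlie, bravo, india]
i=0: L=alpha=BASE, R=charlie -> take RIGHT -> charlie
i=1: L=echo R=echo -> agree -> echo
i=2: L=golf R=golf -> agree -> golf
i=3: L=golf, R=echo=BASE -> take LEFT -> golf
i=4: L=charlie R=charlie -> agree -> charlie
i=5: L=hotel=BASE, R=bravo -> take RIGHT -> bravo
i=6: L=charlie, R=india=BASE -> take LEFT -> charlie
Index 3 -> golf

Answer: golf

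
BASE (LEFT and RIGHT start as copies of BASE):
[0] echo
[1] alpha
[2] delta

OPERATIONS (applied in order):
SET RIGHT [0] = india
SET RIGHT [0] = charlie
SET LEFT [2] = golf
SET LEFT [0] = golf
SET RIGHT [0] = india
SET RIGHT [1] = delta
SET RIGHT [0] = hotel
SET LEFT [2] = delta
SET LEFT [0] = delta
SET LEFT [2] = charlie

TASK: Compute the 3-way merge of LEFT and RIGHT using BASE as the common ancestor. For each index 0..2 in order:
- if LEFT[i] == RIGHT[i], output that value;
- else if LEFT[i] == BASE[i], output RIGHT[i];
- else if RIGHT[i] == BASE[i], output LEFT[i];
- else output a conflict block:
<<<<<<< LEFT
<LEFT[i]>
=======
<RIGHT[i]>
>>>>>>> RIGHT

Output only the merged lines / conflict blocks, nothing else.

Final LEFT:  [delta, alpha, charlie]
Final RIGHT: [hotel, delta, delta]
i=0: BASE=echo L=delta R=hotel all differ -> CONFLICT
i=1: L=alpha=BASE, R=delta -> take RIGHT -> delta
i=2: L=charlie, R=delta=BASE -> take LEFT -> charlie

Answer: <<<<<<< LEFT
delta
=======
hotel
>>>>>>> RIGHT
delta
charlie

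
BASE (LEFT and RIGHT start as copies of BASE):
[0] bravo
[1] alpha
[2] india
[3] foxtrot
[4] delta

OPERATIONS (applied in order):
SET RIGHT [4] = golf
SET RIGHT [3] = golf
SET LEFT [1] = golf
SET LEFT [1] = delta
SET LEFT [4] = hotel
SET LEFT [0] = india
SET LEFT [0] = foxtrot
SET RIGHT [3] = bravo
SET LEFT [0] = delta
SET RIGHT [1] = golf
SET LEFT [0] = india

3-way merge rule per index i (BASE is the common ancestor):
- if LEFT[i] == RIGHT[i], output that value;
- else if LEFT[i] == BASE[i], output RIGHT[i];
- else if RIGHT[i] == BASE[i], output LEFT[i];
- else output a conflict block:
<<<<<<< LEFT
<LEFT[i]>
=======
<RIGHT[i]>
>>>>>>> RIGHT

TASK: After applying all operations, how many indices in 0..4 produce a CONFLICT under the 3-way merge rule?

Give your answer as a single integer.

Final LEFT:  [india, delta, india, foxtrot, hotel]
Final RIGHT: [bravo, golf, india, bravo, golf]
i=0: L=india, R=bravo=BASE -> take LEFT -> india
i=1: BASE=alpha L=delta R=golf all differ -> CONFLICT
i=2: L=india R=india -> agree -> india
i=3: L=foxtrot=BASE, R=bravo -> take RIGHT -> bravo
i=4: BASE=delta L=hotel R=golf all differ -> CONFLICT
Conflict count: 2

Answer: 2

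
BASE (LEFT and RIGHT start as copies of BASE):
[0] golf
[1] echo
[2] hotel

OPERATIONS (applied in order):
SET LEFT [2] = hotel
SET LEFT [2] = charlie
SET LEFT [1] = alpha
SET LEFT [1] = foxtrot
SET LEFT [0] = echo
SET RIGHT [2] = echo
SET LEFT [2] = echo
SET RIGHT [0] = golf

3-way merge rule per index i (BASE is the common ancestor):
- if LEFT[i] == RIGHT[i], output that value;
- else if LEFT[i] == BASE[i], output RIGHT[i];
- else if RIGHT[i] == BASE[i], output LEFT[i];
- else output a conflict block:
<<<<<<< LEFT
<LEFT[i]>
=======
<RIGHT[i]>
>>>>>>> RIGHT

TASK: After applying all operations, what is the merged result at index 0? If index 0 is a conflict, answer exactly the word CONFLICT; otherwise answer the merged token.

Final LEFT:  [echo, foxtrot, echo]
Final RIGHT: [golf, echo, echo]
i=0: L=echo, R=golf=BASE -> take LEFT -> echo
i=1: L=foxtrot, R=echo=BASE -> take LEFT -> foxtrot
i=2: L=echo R=echo -> agree -> echo
Index 0 -> echo

Answer: echo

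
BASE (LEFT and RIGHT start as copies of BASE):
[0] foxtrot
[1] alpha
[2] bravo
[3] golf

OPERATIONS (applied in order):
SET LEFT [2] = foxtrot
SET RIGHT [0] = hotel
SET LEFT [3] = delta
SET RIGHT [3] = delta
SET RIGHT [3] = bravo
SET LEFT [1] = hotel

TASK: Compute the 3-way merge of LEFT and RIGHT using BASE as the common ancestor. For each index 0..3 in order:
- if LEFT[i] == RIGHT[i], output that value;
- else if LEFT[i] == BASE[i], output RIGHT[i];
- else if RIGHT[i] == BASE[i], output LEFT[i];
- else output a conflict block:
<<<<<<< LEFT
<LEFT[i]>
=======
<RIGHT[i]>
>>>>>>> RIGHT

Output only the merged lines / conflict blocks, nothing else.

Answer: hotel
hotel
foxtrot
<<<<<<< LEFT
delta
=======
bravo
>>>>>>> RIGHT

Derivation:
Final LEFT:  [foxtrot, hotel, foxtrot, delta]
Final RIGHT: [hotel, alpha, bravo, bravo]
i=0: L=foxtrot=BASE, R=hotel -> take RIGHT -> hotel
i=1: L=hotel, R=alpha=BASE -> take LEFT -> hotel
i=2: L=foxtrot, R=bravo=BASE -> take LEFT -> foxtrot
i=3: BASE=golf L=delta R=bravo all differ -> CONFLICT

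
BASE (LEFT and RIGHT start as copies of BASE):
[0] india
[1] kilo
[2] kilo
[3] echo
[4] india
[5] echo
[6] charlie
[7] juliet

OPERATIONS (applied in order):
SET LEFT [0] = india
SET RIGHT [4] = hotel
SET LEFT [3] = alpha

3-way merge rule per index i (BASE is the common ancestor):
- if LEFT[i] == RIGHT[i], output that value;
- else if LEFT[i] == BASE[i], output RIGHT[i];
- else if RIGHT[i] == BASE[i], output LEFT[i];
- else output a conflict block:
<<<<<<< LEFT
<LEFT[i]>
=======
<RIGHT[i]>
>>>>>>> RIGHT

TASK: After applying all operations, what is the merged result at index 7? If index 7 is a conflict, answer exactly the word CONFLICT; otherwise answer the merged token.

Answer: juliet

Derivation:
Final LEFT:  [india, kilo, kilo, alpha, india, echo, charlie, juliet]
Final RIGHT: [india, kilo, kilo, echo, hotel, echo, charlie, juliet]
i=0: L=india R=india -> agree -> india
i=1: L=kilo R=kilo -> agree -> kilo
i=2: L=kilo R=kilo -> agree -> kilo
i=3: L=alpha, R=echo=BASE -> take LEFT -> alpha
i=4: L=india=BASE, R=hotel -> take RIGHT -> hotel
i=5: L=echo R=echo -> agree -> echo
i=6: L=charlie R=charlie -> agree -> charlie
i=7: L=juliet R=juliet -> agree -> juliet
Index 7 -> juliet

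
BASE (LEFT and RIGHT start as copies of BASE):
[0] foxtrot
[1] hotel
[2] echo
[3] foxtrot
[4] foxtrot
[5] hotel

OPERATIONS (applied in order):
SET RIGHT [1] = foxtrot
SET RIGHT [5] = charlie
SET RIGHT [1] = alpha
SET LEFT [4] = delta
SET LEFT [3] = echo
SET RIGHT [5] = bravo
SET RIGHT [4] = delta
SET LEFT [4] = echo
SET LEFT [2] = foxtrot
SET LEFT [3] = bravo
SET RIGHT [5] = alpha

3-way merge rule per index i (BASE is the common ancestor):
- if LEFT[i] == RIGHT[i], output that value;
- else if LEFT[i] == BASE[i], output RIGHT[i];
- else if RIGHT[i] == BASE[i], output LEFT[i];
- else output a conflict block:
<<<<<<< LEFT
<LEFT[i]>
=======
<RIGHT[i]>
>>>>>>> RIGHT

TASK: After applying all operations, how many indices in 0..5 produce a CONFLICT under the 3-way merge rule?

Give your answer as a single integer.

Answer: 1

Derivation:
Final LEFT:  [foxtrot, hotel, foxtrot, bravo, echo, hotel]
Final RIGHT: [foxtrot, alpha, echo, foxtrot, delta, alpha]
i=0: L=foxtrot R=foxtrot -> agree -> foxtrot
i=1: L=hotel=BASE, R=alpha -> take RIGHT -> alpha
i=2: L=foxtrot, R=echo=BASE -> take LEFT -> foxtrot
i=3: L=bravo, R=foxtrot=BASE -> take LEFT -> bravo
i=4: BASE=foxtrot L=echo R=delta all differ -> CONFLICT
i=5: L=hotel=BASE, R=alpha -> take RIGHT -> alpha
Conflict count: 1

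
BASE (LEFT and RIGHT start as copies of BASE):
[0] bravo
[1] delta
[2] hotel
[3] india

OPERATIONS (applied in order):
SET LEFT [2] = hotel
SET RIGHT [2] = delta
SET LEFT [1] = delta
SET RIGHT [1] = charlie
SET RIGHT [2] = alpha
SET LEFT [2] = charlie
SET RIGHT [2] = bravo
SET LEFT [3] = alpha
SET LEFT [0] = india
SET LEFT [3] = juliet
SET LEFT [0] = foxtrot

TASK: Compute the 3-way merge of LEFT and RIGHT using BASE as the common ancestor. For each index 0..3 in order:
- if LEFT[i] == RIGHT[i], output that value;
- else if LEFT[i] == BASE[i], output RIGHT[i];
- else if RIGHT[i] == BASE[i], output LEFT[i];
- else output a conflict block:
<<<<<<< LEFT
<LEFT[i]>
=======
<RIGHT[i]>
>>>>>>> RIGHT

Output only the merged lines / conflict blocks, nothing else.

Final LEFT:  [foxtrot, delta, charlie, juliet]
Final RIGHT: [bravo, charlie, bravo, india]
i=0: L=foxtrot, R=bravo=BASE -> take LEFT -> foxtrot
i=1: L=delta=BASE, R=charlie -> take RIGHT -> charlie
i=2: BASE=hotel L=charlie R=bravo all differ -> CONFLICT
i=3: L=juliet, R=india=BASE -> take LEFT -> juliet

Answer: foxtrot
charlie
<<<<<<< LEFT
charlie
=======
bravo
>>>>>>> RIGHT
juliet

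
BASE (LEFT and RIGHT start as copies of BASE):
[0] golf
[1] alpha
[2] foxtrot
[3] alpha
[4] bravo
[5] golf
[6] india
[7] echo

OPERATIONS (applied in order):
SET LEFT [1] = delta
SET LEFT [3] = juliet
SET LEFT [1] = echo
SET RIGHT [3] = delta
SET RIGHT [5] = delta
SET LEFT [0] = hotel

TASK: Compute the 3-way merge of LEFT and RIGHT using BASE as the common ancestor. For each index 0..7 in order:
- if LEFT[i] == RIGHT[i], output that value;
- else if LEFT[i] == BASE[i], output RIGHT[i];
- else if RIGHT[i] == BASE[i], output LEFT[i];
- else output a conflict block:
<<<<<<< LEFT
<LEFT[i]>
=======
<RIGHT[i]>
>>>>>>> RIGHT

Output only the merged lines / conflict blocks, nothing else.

Final LEFT:  [hotel, echo, foxtrot, juliet, bravo, golf, india, echo]
Final RIGHT: [golf, alpha, foxtrot, delta, bravo, delta, india, echo]
i=0: L=hotel, R=golf=BASE -> take LEFT -> hotel
i=1: L=echo, R=alpha=BASE -> take LEFT -> echo
i=2: L=foxtrot R=foxtrot -> agree -> foxtrot
i=3: BASE=alpha L=juliet R=delta all differ -> CONFLICT
i=4: L=bravo R=bravo -> agree -> bravo
i=5: L=golf=BASE, R=delta -> take RIGHT -> delta
i=6: L=india R=india -> agree -> india
i=7: L=echo R=echo -> agree -> echo

Answer: hotel
echo
foxtrot
<<<<<<< LEFT
juliet
=======
delta
>>>>>>> RIGHT
bravo
delta
india
echo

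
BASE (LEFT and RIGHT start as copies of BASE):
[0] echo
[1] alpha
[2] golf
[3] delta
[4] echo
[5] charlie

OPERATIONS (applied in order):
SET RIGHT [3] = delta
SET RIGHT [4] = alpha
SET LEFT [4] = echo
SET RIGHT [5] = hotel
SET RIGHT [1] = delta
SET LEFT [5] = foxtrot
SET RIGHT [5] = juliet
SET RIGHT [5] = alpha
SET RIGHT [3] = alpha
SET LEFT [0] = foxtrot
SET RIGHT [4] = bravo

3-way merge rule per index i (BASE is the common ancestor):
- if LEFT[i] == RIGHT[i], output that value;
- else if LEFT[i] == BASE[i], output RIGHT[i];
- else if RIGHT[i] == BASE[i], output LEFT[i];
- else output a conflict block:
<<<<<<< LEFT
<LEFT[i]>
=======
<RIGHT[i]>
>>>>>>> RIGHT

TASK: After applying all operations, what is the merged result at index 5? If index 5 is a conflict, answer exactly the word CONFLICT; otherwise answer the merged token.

Final LEFT:  [foxtrot, alpha, golf, delta, echo, foxtrot]
Final RIGHT: [echo, delta, golf, alpha, bravo, alpha]
i=0: L=foxtrot, R=echo=BASE -> take LEFT -> foxtrot
i=1: L=alpha=BASE, R=delta -> take RIGHT -> delta
i=2: L=golf R=golf -> agree -> golf
i=3: L=delta=BASE, R=alpha -> take RIGHT -> alpha
i=4: L=echo=BASE, R=bravo -> take RIGHT -> bravo
i=5: BASE=charlie L=foxtrot R=alpha all differ -> CONFLICT
Index 5 -> CONFLICT

Answer: CONFLICT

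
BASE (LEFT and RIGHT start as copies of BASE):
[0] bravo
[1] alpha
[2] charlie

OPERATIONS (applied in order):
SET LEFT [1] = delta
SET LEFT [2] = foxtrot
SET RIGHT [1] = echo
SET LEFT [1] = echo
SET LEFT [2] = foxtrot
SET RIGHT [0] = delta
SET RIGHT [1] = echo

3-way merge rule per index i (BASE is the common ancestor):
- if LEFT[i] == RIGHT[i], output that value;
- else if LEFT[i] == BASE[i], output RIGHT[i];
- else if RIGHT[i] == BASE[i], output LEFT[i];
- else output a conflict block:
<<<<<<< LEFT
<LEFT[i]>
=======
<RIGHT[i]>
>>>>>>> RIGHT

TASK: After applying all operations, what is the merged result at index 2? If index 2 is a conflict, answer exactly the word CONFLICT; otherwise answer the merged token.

Answer: foxtrot

Derivation:
Final LEFT:  [bravo, echo, foxtrot]
Final RIGHT: [delta, echo, charlie]
i=0: L=bravo=BASE, R=delta -> take RIGHT -> delta
i=1: L=echo R=echo -> agree -> echo
i=2: L=foxtrot, R=charlie=BASE -> take LEFT -> foxtrot
Index 2 -> foxtrot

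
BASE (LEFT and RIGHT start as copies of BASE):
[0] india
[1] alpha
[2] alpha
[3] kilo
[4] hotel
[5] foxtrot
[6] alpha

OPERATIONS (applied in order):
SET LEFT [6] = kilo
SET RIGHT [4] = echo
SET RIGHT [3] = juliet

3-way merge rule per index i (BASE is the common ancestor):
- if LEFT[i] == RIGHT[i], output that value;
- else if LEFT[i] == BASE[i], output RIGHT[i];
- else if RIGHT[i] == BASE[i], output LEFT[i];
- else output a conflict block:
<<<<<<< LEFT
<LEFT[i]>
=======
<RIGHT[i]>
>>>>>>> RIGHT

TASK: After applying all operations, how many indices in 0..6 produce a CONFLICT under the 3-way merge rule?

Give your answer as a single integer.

Answer: 0

Derivation:
Final LEFT:  [india, alpha, alpha, kilo, hotel, foxtrot, kilo]
Final RIGHT: [india, alpha, alpha, juliet, echo, foxtrot, alpha]
i=0: L=india R=india -> agree -> india
i=1: L=alpha R=alpha -> agree -> alpha
i=2: L=alpha R=alpha -> agree -> alpha
i=3: L=kilo=BASE, R=juliet -> take RIGHT -> juliet
i=4: L=hotel=BASE, R=echo -> take RIGHT -> echo
i=5: L=foxtrot R=foxtrot -> agree -> foxtrot
i=6: L=kilo, R=alpha=BASE -> take LEFT -> kilo
Conflict count: 0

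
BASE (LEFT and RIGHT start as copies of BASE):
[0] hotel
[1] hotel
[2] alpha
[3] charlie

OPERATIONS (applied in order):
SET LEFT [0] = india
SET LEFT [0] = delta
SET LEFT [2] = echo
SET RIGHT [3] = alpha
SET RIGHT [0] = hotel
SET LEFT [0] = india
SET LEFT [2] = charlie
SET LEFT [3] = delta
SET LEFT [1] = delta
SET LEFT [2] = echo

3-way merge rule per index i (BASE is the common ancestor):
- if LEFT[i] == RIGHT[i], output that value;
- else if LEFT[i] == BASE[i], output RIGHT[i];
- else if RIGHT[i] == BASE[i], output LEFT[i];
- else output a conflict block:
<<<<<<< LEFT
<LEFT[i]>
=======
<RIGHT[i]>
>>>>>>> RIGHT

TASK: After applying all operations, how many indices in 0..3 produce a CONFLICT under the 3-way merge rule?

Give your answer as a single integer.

Answer: 1

Derivation:
Final LEFT:  [india, delta, echo, delta]
Final RIGHT: [hotel, hotel, alpha, alpha]
i=0: L=india, R=hotel=BASE -> take LEFT -> india
i=1: L=delta, R=hotel=BASE -> take LEFT -> delta
i=2: L=echo, R=alpha=BASE -> take LEFT -> echo
i=3: BASE=charlie L=delta R=alpha all differ -> CONFLICT
Conflict count: 1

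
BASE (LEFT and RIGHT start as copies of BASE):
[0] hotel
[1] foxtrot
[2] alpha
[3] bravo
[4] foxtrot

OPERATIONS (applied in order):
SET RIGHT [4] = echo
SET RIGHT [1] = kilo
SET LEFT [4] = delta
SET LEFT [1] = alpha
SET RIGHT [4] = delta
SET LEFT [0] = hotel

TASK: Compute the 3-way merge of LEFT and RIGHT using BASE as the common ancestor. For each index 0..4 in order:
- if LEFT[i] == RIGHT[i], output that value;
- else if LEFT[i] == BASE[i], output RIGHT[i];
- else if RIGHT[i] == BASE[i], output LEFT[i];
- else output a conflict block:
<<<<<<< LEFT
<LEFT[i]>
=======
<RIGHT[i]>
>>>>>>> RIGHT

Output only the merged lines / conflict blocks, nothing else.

Final LEFT:  [hotel, alpha, alpha, bravo, delta]
Final RIGHT: [hotel, kilo, alpha, bravo, delta]
i=0: L=hotel R=hotel -> agree -> hotel
i=1: BASE=foxtrot L=alpha R=kilo all differ -> CONFLICT
i=2: L=alpha R=alpha -> agree -> alpha
i=3: L=bravo R=bravo -> agree -> bravo
i=4: L=delta R=delta -> agree -> delta

Answer: hotel
<<<<<<< LEFT
alpha
=======
kilo
>>>>>>> RIGHT
alpha
bravo
delta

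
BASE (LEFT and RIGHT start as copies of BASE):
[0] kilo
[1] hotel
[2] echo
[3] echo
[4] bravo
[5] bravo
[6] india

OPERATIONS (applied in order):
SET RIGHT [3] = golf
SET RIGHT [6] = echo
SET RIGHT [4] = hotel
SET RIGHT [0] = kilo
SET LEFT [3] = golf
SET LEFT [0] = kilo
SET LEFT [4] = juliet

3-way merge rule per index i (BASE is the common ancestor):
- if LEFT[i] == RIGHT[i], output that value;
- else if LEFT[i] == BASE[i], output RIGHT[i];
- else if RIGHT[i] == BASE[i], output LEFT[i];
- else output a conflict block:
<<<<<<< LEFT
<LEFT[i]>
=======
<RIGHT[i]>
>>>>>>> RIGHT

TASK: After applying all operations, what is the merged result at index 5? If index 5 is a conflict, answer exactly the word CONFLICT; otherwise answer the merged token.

Answer: bravo

Derivation:
Final LEFT:  [kilo, hotel, echo, golf, juliet, bravo, india]
Final RIGHT: [kilo, hotel, echo, golf, hotel, bravo, echo]
i=0: L=kilo R=kilo -> agree -> kilo
i=1: L=hotel R=hotel -> agree -> hotel
i=2: L=echo R=echo -> agree -> echo
i=3: L=golf R=golf -> agree -> golf
i=4: BASE=bravo L=juliet R=hotel all differ -> CONFLICT
i=5: L=bravo R=bravo -> agree -> bravo
i=6: L=india=BASE, R=echo -> take RIGHT -> echo
Index 5 -> bravo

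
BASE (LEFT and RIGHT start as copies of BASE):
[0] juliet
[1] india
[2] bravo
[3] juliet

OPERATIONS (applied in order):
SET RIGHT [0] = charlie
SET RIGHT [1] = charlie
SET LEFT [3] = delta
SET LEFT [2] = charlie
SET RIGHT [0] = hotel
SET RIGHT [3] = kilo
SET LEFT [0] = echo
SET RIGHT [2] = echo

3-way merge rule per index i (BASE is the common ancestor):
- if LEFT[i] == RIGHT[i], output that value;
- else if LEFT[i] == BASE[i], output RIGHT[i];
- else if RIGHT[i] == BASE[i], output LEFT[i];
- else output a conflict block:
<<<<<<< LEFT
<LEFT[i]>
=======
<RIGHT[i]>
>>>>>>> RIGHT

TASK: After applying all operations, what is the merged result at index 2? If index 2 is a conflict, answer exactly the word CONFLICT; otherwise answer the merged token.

Final LEFT:  [echo, india, charlie, delta]
Final RIGHT: [hotel, charlie, echo, kilo]
i=0: BASE=juliet L=echo R=hotel all differ -> CONFLICT
i=1: L=india=BASE, R=charlie -> take RIGHT -> charlie
i=2: BASE=bravo L=charlie R=echo all differ -> CONFLICT
i=3: BASE=juliet L=delta R=kilo all differ -> CONFLICT
Index 2 -> CONFLICT

Answer: CONFLICT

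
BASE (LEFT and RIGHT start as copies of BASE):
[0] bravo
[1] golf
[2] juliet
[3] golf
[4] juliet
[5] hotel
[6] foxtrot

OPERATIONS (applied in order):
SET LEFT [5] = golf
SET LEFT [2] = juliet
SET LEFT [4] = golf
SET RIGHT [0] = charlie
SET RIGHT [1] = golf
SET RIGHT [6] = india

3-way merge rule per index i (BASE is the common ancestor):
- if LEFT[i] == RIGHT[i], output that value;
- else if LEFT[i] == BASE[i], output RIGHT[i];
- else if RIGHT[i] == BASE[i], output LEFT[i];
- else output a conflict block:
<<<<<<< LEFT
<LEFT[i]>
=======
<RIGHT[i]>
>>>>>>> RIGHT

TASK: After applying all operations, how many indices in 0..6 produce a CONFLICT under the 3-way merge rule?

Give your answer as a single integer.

Final LEFT:  [bravo, golf, juliet, golf, golf, golf, foxtrot]
Final RIGHT: [charlie, golf, juliet, golf, juliet, hotel, india]
i=0: L=bravo=BASE, R=charlie -> take RIGHT -> charlie
i=1: L=golf R=golf -> agree -> golf
i=2: L=juliet R=juliet -> agree -> juliet
i=3: L=golf R=golf -> agree -> golf
i=4: L=golf, R=juliet=BASE -> take LEFT -> golf
i=5: L=golf, R=hotel=BASE -> take LEFT -> golf
i=6: L=foxtrot=BASE, R=india -> take RIGHT -> india
Conflict count: 0

Answer: 0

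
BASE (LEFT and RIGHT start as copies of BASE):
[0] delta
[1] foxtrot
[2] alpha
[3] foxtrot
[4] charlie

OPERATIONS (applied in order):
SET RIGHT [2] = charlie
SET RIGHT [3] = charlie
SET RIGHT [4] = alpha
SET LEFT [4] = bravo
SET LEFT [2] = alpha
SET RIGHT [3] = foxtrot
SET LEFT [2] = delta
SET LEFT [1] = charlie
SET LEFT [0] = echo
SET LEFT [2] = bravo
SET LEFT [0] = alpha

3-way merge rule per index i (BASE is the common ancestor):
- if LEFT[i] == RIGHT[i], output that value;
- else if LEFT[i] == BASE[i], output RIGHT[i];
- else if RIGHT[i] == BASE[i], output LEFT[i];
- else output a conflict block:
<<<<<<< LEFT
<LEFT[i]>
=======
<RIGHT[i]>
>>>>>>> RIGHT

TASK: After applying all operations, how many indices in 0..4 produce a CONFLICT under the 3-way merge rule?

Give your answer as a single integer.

Answer: 2

Derivation:
Final LEFT:  [alpha, charlie, bravo, foxtrot, bravo]
Final RIGHT: [delta, foxtrot, charlie, foxtrot, alpha]
i=0: L=alpha, R=delta=BASE -> take LEFT -> alpha
i=1: L=charlie, R=foxtrot=BASE -> take LEFT -> charlie
i=2: BASE=alpha L=bravo R=charlie all differ -> CONFLICT
i=3: L=foxtrot R=foxtrot -> agree -> foxtrot
i=4: BASE=charlie L=bravo R=alpha all differ -> CONFLICT
Conflict count: 2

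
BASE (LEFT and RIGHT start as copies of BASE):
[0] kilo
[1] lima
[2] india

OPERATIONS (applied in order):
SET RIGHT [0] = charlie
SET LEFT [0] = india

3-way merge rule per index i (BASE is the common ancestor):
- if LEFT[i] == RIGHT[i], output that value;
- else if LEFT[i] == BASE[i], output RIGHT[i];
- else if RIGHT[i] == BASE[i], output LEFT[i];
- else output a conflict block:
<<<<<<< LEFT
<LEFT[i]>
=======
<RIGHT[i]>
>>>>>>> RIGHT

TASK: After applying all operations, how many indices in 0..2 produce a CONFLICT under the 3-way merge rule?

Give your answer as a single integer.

Answer: 1

Derivation:
Final LEFT:  [india, lima, india]
Final RIGHT: [charlie, lima, india]
i=0: BASE=kilo L=india R=charlie all differ -> CONFLICT
i=1: L=lima R=lima -> agree -> lima
i=2: L=india R=india -> agree -> india
Conflict count: 1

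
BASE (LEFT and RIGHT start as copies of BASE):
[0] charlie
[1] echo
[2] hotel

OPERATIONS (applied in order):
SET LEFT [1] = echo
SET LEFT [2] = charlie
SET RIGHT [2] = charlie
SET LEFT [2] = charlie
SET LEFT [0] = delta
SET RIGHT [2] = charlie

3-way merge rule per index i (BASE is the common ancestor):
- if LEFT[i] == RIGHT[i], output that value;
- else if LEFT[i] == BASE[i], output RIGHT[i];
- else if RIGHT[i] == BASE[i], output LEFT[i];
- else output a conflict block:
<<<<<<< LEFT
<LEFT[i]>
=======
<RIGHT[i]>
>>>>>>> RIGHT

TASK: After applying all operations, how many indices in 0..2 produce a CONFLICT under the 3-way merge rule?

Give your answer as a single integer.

Answer: 0

Derivation:
Final LEFT:  [delta, echo, charlie]
Final RIGHT: [charlie, echo, charlie]
i=0: L=delta, R=charlie=BASE -> take LEFT -> delta
i=1: L=echo R=echo -> agree -> echo
i=2: L=charlie R=charlie -> agree -> charlie
Conflict count: 0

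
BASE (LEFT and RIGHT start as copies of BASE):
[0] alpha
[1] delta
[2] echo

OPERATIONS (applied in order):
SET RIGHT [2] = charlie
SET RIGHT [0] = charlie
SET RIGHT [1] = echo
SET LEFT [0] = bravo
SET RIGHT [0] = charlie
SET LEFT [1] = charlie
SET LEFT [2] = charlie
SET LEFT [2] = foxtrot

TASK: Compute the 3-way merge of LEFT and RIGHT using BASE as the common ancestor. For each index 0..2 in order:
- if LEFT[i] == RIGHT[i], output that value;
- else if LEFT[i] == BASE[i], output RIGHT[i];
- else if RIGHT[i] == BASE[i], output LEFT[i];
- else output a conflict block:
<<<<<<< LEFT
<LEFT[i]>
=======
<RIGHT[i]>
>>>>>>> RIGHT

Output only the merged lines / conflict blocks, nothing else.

Final LEFT:  [bravo, charlie, foxtrot]
Final RIGHT: [charlie, echo, charlie]
i=0: BASE=alpha L=bravo R=charlie all differ -> CONFLICT
i=1: BASE=delta L=charlie R=echo all differ -> CONFLICT
i=2: BASE=echo L=foxtrot R=charlie all differ -> CONFLICT

Answer: <<<<<<< LEFT
bravo
=======
charlie
>>>>>>> RIGHT
<<<<<<< LEFT
charlie
=======
echo
>>>>>>> RIGHT
<<<<<<< LEFT
foxtrot
=======
charlie
>>>>>>> RIGHT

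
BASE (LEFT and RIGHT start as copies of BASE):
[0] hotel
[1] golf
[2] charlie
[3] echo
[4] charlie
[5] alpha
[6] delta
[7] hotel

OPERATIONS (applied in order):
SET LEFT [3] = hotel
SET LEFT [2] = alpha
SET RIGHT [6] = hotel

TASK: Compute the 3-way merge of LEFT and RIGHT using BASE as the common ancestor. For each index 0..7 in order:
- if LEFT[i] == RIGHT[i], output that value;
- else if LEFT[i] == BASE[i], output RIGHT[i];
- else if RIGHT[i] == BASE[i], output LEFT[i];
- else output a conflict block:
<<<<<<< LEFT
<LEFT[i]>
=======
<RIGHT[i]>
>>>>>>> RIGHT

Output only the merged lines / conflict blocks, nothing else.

Final LEFT:  [hotel, golf, alpha, hotel, charlie, alpha, delta, hotel]
Final RIGHT: [hotel, golf, charlie, echo, charlie, alpha, hotel, hotel]
i=0: L=hotel R=hotel -> agree -> hotel
i=1: L=golf R=golf -> agree -> golf
i=2: L=alpha, R=charlie=BASE -> take LEFT -> alpha
i=3: L=hotel, R=echo=BASE -> take LEFT -> hotel
i=4: L=charlie R=charlie -> agree -> charlie
i=5: L=alpha R=alpha -> agree -> alpha
i=6: L=delta=BASE, R=hotel -> take RIGHT -> hotel
i=7: L=hotel R=hotel -> agree -> hotel

Answer: hotel
golf
alpha
hotel
charlie
alpha
hotel
hotel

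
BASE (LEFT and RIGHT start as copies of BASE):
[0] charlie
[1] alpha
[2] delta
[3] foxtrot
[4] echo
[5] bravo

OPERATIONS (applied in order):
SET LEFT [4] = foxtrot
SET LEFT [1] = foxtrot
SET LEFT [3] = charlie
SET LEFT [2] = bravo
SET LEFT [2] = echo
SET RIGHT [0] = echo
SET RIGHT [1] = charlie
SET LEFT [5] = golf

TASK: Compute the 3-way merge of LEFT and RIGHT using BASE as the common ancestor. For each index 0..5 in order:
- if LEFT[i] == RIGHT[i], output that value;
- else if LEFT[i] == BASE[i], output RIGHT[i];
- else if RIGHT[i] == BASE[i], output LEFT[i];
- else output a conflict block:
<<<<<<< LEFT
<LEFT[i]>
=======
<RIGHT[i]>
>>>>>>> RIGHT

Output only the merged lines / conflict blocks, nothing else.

Answer: echo
<<<<<<< LEFT
foxtrot
=======
charlie
>>>>>>> RIGHT
echo
charlie
foxtrot
golf

Derivation:
Final LEFT:  [charlie, foxtrot, echo, charlie, foxtrot, golf]
Final RIGHT: [echo, charlie, delta, foxtrot, echo, bravo]
i=0: L=charlie=BASE, R=echo -> take RIGHT -> echo
i=1: BASE=alpha L=foxtrot R=charlie all differ -> CONFLICT
i=2: L=echo, R=delta=BASE -> take LEFT -> echo
i=3: L=charlie, R=foxtrot=BASE -> take LEFT -> charlie
i=4: L=foxtrot, R=echo=BASE -> take LEFT -> foxtrot
i=5: L=golf, R=bravo=BASE -> take LEFT -> golf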